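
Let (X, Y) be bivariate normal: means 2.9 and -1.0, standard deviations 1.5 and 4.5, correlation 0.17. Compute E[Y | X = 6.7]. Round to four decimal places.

0.9380

For a bivariate normal, E[Y | X=x] = μ_Y + ρ·(σ_Y/σ_X)·(x − μ_X).
E[Y | X=6.7] = -1.0 + (0.17)·(4.5/1.5)·(6.7 − (2.9)) = -1.0 + (0.51)·(3.8) = 0.9380.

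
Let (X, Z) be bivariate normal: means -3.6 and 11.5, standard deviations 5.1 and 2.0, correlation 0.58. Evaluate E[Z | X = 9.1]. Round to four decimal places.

The regression of Z on X has slope ρ·σ_Z/σ_X and passes through (μ_X, μ_Z).
E[Z | X=9.1] = 11.5 + (0.58)·(2.0/5.1)·(9.1 − (-3.6)) = 11.5 + (0.22745)·(12.7) = 14.3886.

14.3886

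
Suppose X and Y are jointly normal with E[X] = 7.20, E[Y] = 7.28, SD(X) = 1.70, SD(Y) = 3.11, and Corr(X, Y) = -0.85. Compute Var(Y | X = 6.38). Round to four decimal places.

Var(Y | X=x) = (1 − ρ²)·σ_Y².
Var(Y | X=6.38) = (3.11)²·(1 − (-0.85)²) = 9.6721·0.2775 = 2.6840.

2.6840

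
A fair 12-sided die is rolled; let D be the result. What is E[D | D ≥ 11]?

Given D ≥ 11, D is equally likely to be any of {11, 12}.
E[D | D ≥ 11] = (11 + 12) / 2 = 23/2.

23/2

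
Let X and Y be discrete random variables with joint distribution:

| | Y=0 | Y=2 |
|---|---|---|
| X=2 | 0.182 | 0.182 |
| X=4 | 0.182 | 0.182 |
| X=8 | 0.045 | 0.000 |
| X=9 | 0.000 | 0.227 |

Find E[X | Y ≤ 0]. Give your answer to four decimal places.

3.5501

P(Y ≤ 0) = 0.409.
Summing X·P(X=x,Y=y) over the conditioning event gives 1.452.
E[X | Y ≤ 0] = (1.452) / (0.409) = 3.5501.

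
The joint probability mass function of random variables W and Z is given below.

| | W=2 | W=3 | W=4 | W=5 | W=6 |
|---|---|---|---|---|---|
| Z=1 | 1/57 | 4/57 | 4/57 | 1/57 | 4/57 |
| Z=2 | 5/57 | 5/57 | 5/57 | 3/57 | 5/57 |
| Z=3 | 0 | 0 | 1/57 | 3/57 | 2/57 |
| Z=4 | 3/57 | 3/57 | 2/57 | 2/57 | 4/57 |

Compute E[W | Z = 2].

P(Z = 2) = 23/57.
Σ W·P over the event = 2·(5/57) + 3·(5/57) + 4·(5/57) + 5·(3/57) + 6·(5/57) = 30/19.
E[W | Z = 2] = (30/19) / (23/57) = 90/23.

90/23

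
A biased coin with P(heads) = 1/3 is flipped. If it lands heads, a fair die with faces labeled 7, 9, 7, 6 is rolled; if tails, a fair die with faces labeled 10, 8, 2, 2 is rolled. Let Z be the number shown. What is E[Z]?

73/12

E[Z | heads] = (7+9+7+6)/4 = 29/4.
E[Z | tails] = (10+8+2+2)/4 = 11/2.
By the law of total expectation,
E[Z] = (1/3)·(29/4) + (2/3)·(11/2) = 73/12.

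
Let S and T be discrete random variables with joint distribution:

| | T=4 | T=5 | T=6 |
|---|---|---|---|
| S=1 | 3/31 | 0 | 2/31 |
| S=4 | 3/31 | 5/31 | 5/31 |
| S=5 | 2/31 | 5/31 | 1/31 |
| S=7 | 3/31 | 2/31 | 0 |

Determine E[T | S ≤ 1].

24/5

P(S ≤ 1) = 5/31.
Summing T·P(S=x,T=y) over the conditioning event gives 24/31.
E[T | S ≤ 1] = (24/31) / (5/31) = 24/5.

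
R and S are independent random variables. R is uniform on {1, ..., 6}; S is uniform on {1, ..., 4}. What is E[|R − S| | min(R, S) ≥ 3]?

Outcomes with min(R, S) ≥ 3: (3,3), (3,4), (4,3), (4,4), (5,3), (5,4), (6,3), (6,4), each with probability 1/24.
E[|R − S| | min(R, S) ≥ 3] = (0 + 1 + 1 + 0 + 2 + 1 + 3 + 2) / 8 = 5/4.

5/4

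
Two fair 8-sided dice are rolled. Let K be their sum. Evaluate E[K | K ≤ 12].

P(K ≤ 12) = 27/32.
E[K | K ≤ 12] = (109/16) / (27/32) = 218/27.

218/27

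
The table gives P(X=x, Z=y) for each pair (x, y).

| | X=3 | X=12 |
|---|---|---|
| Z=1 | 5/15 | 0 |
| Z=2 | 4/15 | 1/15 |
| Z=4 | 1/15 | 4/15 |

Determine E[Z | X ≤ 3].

17/10

P(X ≤ 3) = 2/3.
Σ Z·P over the event = 1·(5/15) + 2·(4/15) + 4·(1/15) = 17/15.
E[Z | X ≤ 3] = (17/15) / (2/3) = 17/10.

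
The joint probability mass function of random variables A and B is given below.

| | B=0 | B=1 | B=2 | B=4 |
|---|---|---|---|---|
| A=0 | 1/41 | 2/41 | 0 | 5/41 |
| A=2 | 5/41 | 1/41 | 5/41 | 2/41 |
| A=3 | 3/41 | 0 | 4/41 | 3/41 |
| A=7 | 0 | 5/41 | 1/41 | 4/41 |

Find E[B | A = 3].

2

P(A = 3) = 10/41.
Σ B·P over the event = 0·(3/41) + 2·(4/41) + 4·(3/41) = 20/41.
E[B | A = 3] = (20/41) / (10/41) = 2.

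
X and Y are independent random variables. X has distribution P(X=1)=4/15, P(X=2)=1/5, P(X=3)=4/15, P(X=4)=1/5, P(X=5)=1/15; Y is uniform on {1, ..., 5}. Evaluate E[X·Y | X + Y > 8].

21

P(X + Y > 8) = 1/15.
Summing XY·P(x,y) over outcomes with X + Y > 8 gives 7/5.
E[X·Y | X + Y > 8] = (7/5) / (1/15) = 21.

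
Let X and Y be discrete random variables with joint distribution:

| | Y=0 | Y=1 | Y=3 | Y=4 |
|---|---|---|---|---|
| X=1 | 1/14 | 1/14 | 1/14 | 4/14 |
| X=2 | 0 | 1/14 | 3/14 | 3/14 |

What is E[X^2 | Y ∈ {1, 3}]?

3

P(Y ∈ {1, 3}) = 3/7.
Summing X^2·P(X=x,Y=y) over the conditioning event gives 9/7.
E[X^2 | Y ∈ {1, 3}] = (9/7) / (3/7) = 3.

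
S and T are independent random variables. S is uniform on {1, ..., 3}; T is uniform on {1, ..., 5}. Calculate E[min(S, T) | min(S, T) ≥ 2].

19/8

Outcomes with min(S, T) ≥ 2: (2,2), (2,3), (2,4), (2,5), (3,2), (3,3), (3,4), (3,5), each with probability 1/15.
E[min(S, T) | min(S, T) ≥ 2] = (2 + 2 + 2 + 2 + 2 + 3 + 3 + 3) / 8 = 19/8.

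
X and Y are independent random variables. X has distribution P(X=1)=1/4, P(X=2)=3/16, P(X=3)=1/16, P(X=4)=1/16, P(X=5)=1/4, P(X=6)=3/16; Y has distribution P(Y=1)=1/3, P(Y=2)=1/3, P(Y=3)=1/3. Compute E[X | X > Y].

P(X > Y) = 29/48.
Summing X·P(x,y) over outcomes with X > Y gives 23/8.
E[X | X > Y] = (23/8) / (29/48) = 138/29.

138/29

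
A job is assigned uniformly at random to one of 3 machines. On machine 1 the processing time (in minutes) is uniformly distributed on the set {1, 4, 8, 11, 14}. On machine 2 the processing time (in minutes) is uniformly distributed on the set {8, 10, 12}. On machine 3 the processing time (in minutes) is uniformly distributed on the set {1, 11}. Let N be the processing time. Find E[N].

E[N | machine 1] = (1+4+8+11+14)/5 = 38/5.
E[N | machine 2] = (8+10+12)/3 = 10.
E[N | machine 3] = (1+11)/2 = 6.
E[N] = (1/3)·(38/5) + (1/3)·(10) + (1/3)·(6) = 118/15.

118/15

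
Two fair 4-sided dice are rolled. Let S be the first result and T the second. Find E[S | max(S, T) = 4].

22/7

Outcomes with max(S, T) = 4: (1,4), (2,4), (3,4), (4,1), (4,2), (4,3), (4,4), each with probability 1/16.
E[S | max(S, T) = 4] = (1 + 2 + 3 + 4 + 4 + 4 + 4) / 7 = 22/7.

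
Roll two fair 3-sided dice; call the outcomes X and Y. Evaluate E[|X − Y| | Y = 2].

Outcomes with Y = 2: (1,2), (2,2), (3,2), each with probability 1/9.
E[|X − Y| | Y = 2] = (1 + 0 + 1) / 3 = 2/3.

2/3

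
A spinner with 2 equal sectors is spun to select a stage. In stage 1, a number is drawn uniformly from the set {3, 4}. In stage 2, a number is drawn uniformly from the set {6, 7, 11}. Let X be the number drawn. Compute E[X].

23/4

E[X | stage 1] = (3+4)/2 = 7/2.
E[X | stage 2] = (6+7+11)/3 = 8.
E[X] = (1/2)·(7/2) + (1/2)·(8) = 23/4.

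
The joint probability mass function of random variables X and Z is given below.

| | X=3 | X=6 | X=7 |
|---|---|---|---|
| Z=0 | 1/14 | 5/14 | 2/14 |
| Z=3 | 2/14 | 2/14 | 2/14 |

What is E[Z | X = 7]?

3/2

P(X = 7) = 2/7.
Σ Z·P over the event = 0·(2/14) + 3·(2/14) = 3/7.
E[Z | X = 7] = (3/7) / (2/7) = 3/2.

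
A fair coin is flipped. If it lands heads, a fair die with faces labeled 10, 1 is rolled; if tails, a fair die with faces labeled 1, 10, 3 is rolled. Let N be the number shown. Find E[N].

E[N | heads] = (10+1)/2 = 11/2.
E[N | tails] = (1+10+3)/3 = 14/3.
By the law of total expectation,
E[N] = (1/2)·(11/2) + (1/2)·(14/3) = 61/12.

61/12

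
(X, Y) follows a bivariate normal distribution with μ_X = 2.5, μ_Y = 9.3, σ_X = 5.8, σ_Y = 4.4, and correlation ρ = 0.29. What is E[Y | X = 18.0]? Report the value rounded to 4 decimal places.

12.7100

The regression of Y on X has slope ρ·σ_Y/σ_X and passes through (μ_X, μ_Y).
E[Y | X=18.0] = 9.3 + (0.29)·(4.4/5.8)·(18.0 − (2.5)) = 9.3 + (0.22)·(15.5) = 12.7100.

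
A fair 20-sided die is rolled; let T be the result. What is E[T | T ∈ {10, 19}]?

P(T ∈ {10, 19}) = 1/10.
Σ over the event: 10·1/20 + 19·1/20 = 29/20.
E[T | T ∈ {10, 19}] = (29/20) / (1/10) = 29/2.

29/2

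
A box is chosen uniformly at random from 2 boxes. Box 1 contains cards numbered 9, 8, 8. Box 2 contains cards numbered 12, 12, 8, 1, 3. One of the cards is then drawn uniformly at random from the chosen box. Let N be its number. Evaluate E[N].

233/30

E[N | box 1] = (9+8+8)/3 = 25/3.
E[N | box 2] = (12+12+8+1+3)/5 = 36/5.
E[N] = (1/2)·(25/3) + (1/2)·(36/5) = 233/30.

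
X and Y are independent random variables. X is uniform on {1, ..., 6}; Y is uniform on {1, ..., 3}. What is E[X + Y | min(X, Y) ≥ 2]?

Outcomes with min(X, Y) ≥ 2: (2,2), (2,3), (3,2), (3,3), (4,2), (4,3), (5,2), (5,3), (6,2), (6,3), each with probability 1/18.
E[X + Y | min(X, Y) ≥ 2] = (4 + 5 + 5 + 6 + 6 + 7 + 7 + 8 + 8 + 9) / 10 = 13/2.

13/2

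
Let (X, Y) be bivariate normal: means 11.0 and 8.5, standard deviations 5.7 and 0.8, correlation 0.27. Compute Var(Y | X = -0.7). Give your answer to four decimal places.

0.5933

For a bivariate normal, Var(Y | X=x) = σ_Y²(1 − ρ²).
Var(Y | X=-0.7) = (0.8)²·(1 − (0.27)²) = 0.64·0.9271 = 0.5933.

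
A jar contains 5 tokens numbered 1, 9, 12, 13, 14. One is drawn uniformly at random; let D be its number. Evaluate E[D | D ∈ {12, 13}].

25/2

P(D ∈ {12, 13}) = 2/5.
Σ over the event: 12·1/5 + 13·1/5 = 5.
E[D | D ∈ {12, 13}] = (5) / (2/5) = 25/2.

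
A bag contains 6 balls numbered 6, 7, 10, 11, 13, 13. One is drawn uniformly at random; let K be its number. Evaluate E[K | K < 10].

13/2

P(K < 10) = 1/3.
Σ over the event: 6·1/6 + 7·1/6 = 13/6.
E[K | K < 10] = (13/6) / (1/3) = 13/2.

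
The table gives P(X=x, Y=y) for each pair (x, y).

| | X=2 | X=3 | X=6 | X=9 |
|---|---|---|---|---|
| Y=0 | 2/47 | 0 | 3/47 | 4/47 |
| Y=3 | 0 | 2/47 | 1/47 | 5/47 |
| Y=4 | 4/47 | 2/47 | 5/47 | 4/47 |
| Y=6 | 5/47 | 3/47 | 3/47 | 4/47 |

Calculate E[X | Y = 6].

P(Y = 6) = 15/47.
Σ X·P over the event = 2·(5/47) + 3·(3/47) + 6·(3/47) + 9·(4/47) = 73/47.
E[X | Y = 6] = (73/47) / (15/47) = 73/15.

73/15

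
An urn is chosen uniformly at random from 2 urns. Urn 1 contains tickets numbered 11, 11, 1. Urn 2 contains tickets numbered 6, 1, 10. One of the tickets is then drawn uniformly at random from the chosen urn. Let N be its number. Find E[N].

E[N | urn 1] = (11+11+1)/3 = 23/3.
E[N | urn 2] = (6+1+10)/3 = 17/3.
By the law of total expectation,
E[N] = (1/2)·(23/3) + (1/2)·(17/3) = 20/3.

20/3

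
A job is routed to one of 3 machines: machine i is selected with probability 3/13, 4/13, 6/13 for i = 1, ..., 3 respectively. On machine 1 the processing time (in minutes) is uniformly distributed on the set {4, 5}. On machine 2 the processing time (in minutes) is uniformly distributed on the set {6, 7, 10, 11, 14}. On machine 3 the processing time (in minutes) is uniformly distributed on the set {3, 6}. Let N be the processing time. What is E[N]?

789/130

E[N | machine 1] = (4+5)/2 = 9/2.
E[N | machine 2] = (6+7+10+11+14)/5 = 48/5.
E[N | machine 3] = (3+6)/2 = 9/2.
E[N] = (3/13)·(9/2) + (4/13)·(48/5) + (6/13)·(9/2) = 789/130.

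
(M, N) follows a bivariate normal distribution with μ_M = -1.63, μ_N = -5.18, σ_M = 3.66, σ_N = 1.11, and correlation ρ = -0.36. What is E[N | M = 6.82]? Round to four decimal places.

-6.1026

For a bivariate normal, E[N | M=x] = μ_N + ρ·(σ_N/σ_M)·(x − μ_M).
E[N | M=6.82] = -5.18 + (-0.36)·(1.11/3.66)·(6.82 − (-1.63)) = -5.18 + (-0.10918)·(8.45) = -6.1026.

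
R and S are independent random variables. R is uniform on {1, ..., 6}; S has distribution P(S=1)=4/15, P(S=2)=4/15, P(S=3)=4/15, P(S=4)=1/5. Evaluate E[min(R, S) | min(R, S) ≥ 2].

P(min(R, S) ≥ 2) = 11/18.
Summing min(R,S)·P(x,y) over outcomes with min(R, S) ≥ 2 gives 49/30.
E[min(R, S) | min(R, S) ≥ 2] = (49/30) / (11/18) = 147/55.

147/55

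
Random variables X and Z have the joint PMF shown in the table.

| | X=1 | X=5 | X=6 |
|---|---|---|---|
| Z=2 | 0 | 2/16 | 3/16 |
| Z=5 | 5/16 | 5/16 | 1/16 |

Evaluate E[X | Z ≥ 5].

36/11

P(Z ≥ 5) = 11/16.
Σ X·P over the event = 1·(5/16) + 5·(5/16) + 6·(1/16) = 9/4.
E[X | Z ≥ 5] = (9/4) / (11/16) = 36/11.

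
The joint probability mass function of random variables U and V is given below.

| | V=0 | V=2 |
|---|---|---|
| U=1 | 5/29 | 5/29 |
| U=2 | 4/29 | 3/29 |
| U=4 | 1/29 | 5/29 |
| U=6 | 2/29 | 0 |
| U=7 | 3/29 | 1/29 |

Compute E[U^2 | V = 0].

256/15

P(V = 0) = 15/29.
Σ U^2·P over the event = 1·(5/29) + 4·(4/29) + 16·(1/29) + 36·(2/29) + 49·(3/29) = 256/29.
E[U^2 | V = 0] = (256/29) / (15/29) = 256/15.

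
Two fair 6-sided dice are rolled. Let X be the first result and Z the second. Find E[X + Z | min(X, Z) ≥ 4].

P(min(X, Z) ≥ 4) = 1/4.
Summing (X+Z)·P(x,y) over outcomes with min(X, Z) ≥ 4 gives 5/2.
E[X + Z | min(X, Z) ≥ 4] = (5/2) / (1/4) = 10.

10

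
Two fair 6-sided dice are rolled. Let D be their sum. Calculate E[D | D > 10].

34/3

P(D > 10) = 1/12.
Σ over the event: 11·1/18 + 12·1/36 = 17/18.
E[D | D > 10] = (17/18) / (1/12) = 34/3.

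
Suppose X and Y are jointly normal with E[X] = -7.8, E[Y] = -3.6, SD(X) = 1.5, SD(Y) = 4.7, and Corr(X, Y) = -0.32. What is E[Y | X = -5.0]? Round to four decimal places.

-6.4075

E[Y | X=x] = μ_Y + ρ(σ_Y/σ_X)(x − μ_X) for jointly normal variables.
E[Y | X=-5.0] = -3.6 + (-0.32)·(4.7/1.5)·(-5.0 − (-7.8)) = -3.6 + (-1.00267)·(2.8) = -6.4075.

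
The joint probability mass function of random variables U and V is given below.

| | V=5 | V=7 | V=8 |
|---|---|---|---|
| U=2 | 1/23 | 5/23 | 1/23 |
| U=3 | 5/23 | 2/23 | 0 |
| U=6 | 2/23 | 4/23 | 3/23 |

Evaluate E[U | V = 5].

P(V = 5) = 8/23.
Σ U·P over the event = 2·(1/23) + 3·(5/23) + 6·(2/23) = 29/23.
E[U | V = 5] = (29/23) / (8/23) = 29/8.

29/8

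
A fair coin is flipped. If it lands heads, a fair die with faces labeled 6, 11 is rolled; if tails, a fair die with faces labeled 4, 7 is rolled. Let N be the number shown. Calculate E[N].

E[N | heads] = (6+11)/2 = 17/2.
E[N | tails] = (4+7)/2 = 11/2.
E[N] = (1/2)·(17/2) + (1/2)·(11/2) = 7.

7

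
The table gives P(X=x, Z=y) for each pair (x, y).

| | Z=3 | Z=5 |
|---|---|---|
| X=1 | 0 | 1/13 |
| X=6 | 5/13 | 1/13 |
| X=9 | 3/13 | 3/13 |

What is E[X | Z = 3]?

57/8

P(Z = 3) = 8/13.
Σ X·P over the event = 6·(5/13) + 9·(3/13) = 57/13.
E[X | Z = 3] = (57/13) / (8/13) = 57/8.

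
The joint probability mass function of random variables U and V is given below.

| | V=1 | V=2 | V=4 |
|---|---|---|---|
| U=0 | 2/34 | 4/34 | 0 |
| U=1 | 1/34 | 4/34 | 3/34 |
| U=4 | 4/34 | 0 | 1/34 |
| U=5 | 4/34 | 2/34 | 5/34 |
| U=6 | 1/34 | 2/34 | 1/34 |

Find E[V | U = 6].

P(U = 6) = 2/17.
Σ V·P over the event = 1·(1/34) + 2·(2/34) + 4·(1/34) = 9/34.
E[V | U = 6] = (9/34) / (2/17) = 9/4.

9/4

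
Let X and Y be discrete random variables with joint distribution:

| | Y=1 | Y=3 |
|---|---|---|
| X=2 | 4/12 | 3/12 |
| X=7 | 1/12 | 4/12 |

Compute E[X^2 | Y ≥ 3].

P(Y ≥ 3) = 7/12.
Summing X^2·P(X=x,Y=y) over the conditioning event gives 52/3.
E[X^2 | Y ≥ 3] = (52/3) / (7/12) = 208/7.

208/7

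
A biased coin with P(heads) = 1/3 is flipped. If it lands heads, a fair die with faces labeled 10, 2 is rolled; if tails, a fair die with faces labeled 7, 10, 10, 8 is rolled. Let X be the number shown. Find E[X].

E[X | heads] = (10+2)/2 = 6.
E[X | tails] = (7+10+10+8)/4 = 35/4.
By the law of total expectation,
E[X] = (1/3)·(6) + (2/3)·(35/4) = 47/6.

47/6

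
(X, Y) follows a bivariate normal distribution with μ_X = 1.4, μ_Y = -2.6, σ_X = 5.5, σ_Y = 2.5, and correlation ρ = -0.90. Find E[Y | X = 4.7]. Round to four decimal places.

-3.9500

E[Y | X=x] = μ_Y + ρ(σ_Y/σ_X)(x − μ_X) for jointly normal variables.
E[Y | X=4.7] = -2.6 + (-0.90)·(2.5/5.5)·(4.7 − (1.4)) = -2.6 + (-0.40909)·(3.3) = -3.9500.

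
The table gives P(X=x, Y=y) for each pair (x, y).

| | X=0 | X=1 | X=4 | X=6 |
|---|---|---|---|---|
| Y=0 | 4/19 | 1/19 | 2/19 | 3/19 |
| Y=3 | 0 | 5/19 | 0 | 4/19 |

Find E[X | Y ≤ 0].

P(Y ≤ 0) = 10/19.
Σ X·P over the event = 0·(4/19) + 1·(1/19) + 4·(2/19) + 6·(3/19) = 27/19.
E[X | Y ≤ 0] = (27/19) / (10/19) = 27/10.

27/10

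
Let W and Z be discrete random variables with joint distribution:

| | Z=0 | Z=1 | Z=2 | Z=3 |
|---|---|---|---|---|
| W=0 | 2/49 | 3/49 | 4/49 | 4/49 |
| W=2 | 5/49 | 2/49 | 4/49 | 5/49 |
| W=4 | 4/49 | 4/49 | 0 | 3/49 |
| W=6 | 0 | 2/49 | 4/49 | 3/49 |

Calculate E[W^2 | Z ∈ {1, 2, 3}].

P(Z ∈ {1, 2, 3}) = 38/49.
Summing W^2·P(W=x,Z=y) over the conditioning event gives 480/49.
E[W^2 | Z ∈ {1, 2, 3}] = (480/49) / (38/49) = 240/19.

240/19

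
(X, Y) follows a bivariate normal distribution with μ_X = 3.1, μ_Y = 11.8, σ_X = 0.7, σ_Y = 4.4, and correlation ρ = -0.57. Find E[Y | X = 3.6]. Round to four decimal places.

The regression of Y on X has slope ρ·σ_Y/σ_X and passes through (μ_X, μ_Y).
E[Y | X=3.6] = 11.8 + (-0.57)·(4.4/0.7)·(3.6 − (3.1)) = 11.8 + (-3.5829)·(0.5) = 10.0086.

10.0086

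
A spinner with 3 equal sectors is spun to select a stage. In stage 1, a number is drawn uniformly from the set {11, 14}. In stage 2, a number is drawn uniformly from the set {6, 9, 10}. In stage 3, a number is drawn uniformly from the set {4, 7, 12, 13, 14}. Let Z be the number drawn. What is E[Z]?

185/18

E[Z | stage 1] = (11+14)/2 = 25/2.
E[Z | stage 2] = (6+9+10)/3 = 25/3.
E[Z | stage 3] = (4+7+12+13+14)/5 = 10.
E[Z] = (1/3)·(25/2) + (1/3)·(25/3) + (1/3)·(10) = 185/18.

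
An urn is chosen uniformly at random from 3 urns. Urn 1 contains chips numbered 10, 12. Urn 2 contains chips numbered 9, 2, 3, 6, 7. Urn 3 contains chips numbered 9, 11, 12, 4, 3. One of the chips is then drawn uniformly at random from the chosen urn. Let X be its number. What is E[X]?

E[X | urn 1] = (10+12)/2 = 11.
E[X | urn 2] = (9+2+3+6+7)/5 = 27/5.
E[X | urn 3] = (9+11+12+4+3)/5 = 39/5.
By the law of total expectation,
E[X] = (1/3)·(11) + (1/3)·(27/5) + (1/3)·(39/5) = 121/15.

121/15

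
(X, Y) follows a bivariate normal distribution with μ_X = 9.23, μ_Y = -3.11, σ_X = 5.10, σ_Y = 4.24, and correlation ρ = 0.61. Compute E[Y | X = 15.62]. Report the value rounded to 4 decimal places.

For a bivariate normal, E[Y | X=x] = μ_Y + ρ·(σ_Y/σ_X)·(x − μ_X).
E[Y | X=15.62] = -3.11 + (0.61)·(4.24/5.10)·(15.62 − (9.23)) = -3.11 + (0.50714)·(6.39) = 0.1306.

0.1306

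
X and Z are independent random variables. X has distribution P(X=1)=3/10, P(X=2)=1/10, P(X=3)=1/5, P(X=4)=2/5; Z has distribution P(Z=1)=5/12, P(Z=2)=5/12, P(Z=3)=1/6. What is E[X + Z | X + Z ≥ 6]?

P(X + Z ≥ 6) = 4/15.
Summing (X+Z)·P(x,y) over outcomes with X + Z ≥ 6 gives 5/3.
E[X + Z | X + Z ≥ 6] = (5/3) / (4/15) = 25/4.

25/4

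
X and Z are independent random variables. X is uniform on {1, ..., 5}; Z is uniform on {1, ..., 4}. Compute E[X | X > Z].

Outcomes with X > Z: (2,1), (3,1), (3,2), (4,1), (4,2), (4,3), (5,1), (5,2), (5,3), (5,4), each with probability 1/20.
E[X | X > Z] = (2 + 3 + 3 + 4 + 4 + 4 + 5 + 5 + 5 + 5) / 10 = 4.

4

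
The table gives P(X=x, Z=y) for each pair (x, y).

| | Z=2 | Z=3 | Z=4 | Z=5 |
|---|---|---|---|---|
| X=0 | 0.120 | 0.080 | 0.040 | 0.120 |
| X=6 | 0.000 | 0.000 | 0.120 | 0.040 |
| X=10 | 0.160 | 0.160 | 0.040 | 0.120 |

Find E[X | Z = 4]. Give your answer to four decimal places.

P(Z = 4) = 0.200.
Σ X·P over the event = 0·(0.040) + 6·(0.120) + 10·(0.040) = 1.120.
E[X | Z = 4] = (1.120) / (0.200) = 5.6000.

5.6000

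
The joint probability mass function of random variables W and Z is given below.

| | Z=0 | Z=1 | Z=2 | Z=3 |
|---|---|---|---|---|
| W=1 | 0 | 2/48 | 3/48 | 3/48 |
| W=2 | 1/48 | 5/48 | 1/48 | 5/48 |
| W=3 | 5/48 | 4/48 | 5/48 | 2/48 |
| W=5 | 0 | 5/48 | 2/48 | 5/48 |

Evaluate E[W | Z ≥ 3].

44/15

P(Z ≥ 3) = 5/16.
Σ W·P over the event = 1·(3/48) + 2·(5/48) + 3·(2/48) + 5·(5/48) = 11/12.
E[W | Z ≥ 3] = (11/12) / (5/16) = 44/15.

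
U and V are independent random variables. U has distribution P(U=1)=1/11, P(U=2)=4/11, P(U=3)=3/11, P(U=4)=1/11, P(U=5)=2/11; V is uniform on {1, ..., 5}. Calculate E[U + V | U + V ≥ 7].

55/7

P(U + V ≥ 7) = 21/55.
Summing (U+V)·P(x,y) over outcomes with U + V ≥ 7 gives 3.
E[U + V | U + V ≥ 7] = (3) / (21/55) = 55/7.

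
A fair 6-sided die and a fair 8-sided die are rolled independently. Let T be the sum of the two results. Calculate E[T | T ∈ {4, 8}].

P(T ∈ {4, 8}) = 3/16.
Σ over the event: 4·1/16 + 8·1/8 = 5/4.
E[T | T ∈ {4, 8}] = (5/4) / (3/16) = 20/3.

20/3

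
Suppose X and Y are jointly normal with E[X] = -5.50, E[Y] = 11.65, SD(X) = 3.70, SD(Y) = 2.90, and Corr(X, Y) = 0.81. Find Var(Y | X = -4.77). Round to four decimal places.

Var(Y | X=x) = (1 − ρ²)·σ_Y².
Var(Y | X=-4.77) = (2.90)²·(1 − (0.81)²) = 8.41·0.3439 = 2.8922.

2.8922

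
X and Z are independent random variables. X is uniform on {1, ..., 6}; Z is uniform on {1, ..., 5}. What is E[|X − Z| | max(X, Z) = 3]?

6/5

Outcomes with max(X, Z) = 3: (1,3), (2,3), (3,1), (3,2), (3,3), each with probability 1/30.
E[|X − Z| | max(X, Z) = 3] = (2 + 1 + 2 + 1 + 0) / 5 = 6/5.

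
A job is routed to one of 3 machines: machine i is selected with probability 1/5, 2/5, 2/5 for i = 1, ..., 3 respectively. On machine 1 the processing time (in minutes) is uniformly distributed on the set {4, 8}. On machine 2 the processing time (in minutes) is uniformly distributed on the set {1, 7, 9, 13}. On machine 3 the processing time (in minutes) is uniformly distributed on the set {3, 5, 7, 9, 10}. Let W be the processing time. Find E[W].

173/25

E[W | machine 1] = (4+8)/2 = 6.
E[W | machine 2] = (1+7+9+13)/4 = 15/2.
E[W | machine 3] = (3+5+7+9+10)/5 = 34/5.
E[W] = (1/5)·(6) + (2/5)·(15/2) + (2/5)·(34/5) = 173/25.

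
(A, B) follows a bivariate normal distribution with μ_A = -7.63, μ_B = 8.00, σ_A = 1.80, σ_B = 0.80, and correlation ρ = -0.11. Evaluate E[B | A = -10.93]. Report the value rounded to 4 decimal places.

8.1613

For a bivariate normal, E[B | A=x] = μ_B + ρ·(σ_B/σ_A)·(x − μ_A).
E[B | A=-10.93] = 8.00 + (-0.11)·(0.80/1.80)·(-10.93 − (-7.63)) = 8.00 + (-0.048889)·(-3.3) = 8.1613.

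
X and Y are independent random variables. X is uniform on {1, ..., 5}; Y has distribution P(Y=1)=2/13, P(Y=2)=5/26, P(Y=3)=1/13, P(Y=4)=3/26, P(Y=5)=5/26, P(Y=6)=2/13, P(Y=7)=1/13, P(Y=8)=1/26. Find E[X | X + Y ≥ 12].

19/4

P(X + Y ≥ 12) = 2/65.
Summing X·P(x,y) over outcomes with X + Y ≥ 12 gives 19/130.
E[X | X + Y ≥ 12] = (19/130) / (2/65) = 19/4.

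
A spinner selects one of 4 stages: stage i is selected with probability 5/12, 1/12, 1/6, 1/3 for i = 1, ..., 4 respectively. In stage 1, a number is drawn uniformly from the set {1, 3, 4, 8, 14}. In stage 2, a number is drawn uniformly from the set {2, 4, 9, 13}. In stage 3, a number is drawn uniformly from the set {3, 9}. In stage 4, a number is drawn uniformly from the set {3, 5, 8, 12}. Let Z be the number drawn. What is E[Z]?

E[Z | stage 1] = (1+3+4+8+14)/5 = 6.
E[Z | stage 2] = (2+4+9+13)/4 = 7.
E[Z | stage 3] = (3+9)/2 = 6.
E[Z | stage 4] = (3+5+8+12)/4 = 7.
E[Z] = (5/12)·(6) + (1/12)·(7) + (1/6)·(6) + (1/3)·(7) = 77/12.

77/12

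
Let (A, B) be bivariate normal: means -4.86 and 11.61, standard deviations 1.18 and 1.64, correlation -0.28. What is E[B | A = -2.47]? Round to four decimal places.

10.6799

For a bivariate normal, E[B | A=x] = μ_B + ρ·(σ_B/σ_A)·(x − μ_A).
E[B | A=-2.47] = 11.61 + (-0.28)·(1.64/1.18)·(-2.47 − (-4.86)) = 11.61 + (-0.38915)·(2.39) = 10.6799.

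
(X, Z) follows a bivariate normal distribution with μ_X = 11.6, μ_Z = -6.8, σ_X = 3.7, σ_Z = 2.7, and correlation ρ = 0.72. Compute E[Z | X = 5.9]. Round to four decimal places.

-9.7948

E[Z | X=x] = μ_Z + ρ(σ_Z/σ_X)(x − μ_X) for jointly normal variables.
E[Z | X=5.9] = -6.8 + (0.72)·(2.7/3.7)·(5.9 − (11.6)) = -6.8 + (0.52541)·(-5.7) = -9.7948.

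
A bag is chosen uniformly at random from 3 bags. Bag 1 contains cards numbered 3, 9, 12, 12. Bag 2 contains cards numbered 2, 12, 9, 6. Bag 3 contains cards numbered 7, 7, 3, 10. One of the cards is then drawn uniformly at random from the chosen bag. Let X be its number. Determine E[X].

23/3

E[X | bag 1] = (3+9+12+12)/4 = 9.
E[X | bag 2] = (2+12+9+6)/4 = 29/4.
E[X | bag 3] = (7+7+3+10)/4 = 27/4.
By the law of total expectation,
E[X] = (1/3)·(9) + (1/3)·(29/4) + (1/3)·(27/4) = 23/3.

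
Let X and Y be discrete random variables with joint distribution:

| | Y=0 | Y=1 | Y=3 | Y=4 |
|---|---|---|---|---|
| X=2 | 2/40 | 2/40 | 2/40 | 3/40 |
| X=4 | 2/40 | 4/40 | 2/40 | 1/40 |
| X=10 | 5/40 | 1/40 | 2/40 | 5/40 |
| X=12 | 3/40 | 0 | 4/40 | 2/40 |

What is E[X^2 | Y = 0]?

81

P(Y = 0) = 3/10.
Σ X^2·P over the event = 4·(2/40) + 16·(2/40) + 100·(5/40) + 144·(3/40) = 243/10.
E[X^2 | Y = 0] = (243/10) / (3/10) = 81.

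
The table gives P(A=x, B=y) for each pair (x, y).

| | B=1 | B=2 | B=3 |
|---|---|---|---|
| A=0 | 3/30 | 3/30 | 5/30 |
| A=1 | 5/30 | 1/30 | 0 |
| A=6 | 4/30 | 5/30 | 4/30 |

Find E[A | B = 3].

P(B = 3) = 3/10.
Σ A·P over the event = 0·(5/30) + 6·(4/30) = 4/5.
E[A | B = 3] = (4/5) / (3/10) = 8/3.

8/3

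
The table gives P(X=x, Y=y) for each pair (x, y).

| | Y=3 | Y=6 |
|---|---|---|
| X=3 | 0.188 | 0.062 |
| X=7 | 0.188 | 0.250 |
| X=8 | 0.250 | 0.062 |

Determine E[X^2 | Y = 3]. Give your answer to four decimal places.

42.9776

P(Y = 3) = 0.626.
Σ X^2·P over the event = 9·(0.188) + 49·(0.188) + 64·(0.250) = 26.904.
E[X^2 | Y = 3] = (26.904) / (0.626) = 42.9776.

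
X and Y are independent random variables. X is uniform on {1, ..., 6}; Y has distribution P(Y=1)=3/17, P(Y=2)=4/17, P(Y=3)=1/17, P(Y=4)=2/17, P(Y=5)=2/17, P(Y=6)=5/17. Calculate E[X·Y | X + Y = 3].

2

P(X + Y = 3) = 7/102.
Summing XY·P(x,y) over outcomes with X + Y = 3 gives 7/51.
E[X·Y | X + Y = 3] = (7/51) / (7/102) = 2.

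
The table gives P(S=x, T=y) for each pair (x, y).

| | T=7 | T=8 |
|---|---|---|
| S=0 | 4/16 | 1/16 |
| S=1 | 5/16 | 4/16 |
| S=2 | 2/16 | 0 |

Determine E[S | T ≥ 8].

4/5

P(T ≥ 8) = 5/16.
Σ S·P over the event = 0·(1/16) + 1·(4/16) = 1/4.
E[S | T ≥ 8] = (1/4) / (5/16) = 4/5.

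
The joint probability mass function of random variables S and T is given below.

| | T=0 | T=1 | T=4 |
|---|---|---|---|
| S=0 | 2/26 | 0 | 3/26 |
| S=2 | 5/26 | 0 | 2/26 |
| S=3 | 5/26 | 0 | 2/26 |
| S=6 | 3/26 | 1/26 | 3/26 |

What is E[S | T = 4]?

14/5

P(T = 4) = 5/13.
Σ S·P over the event = 0·(3/26) + 2·(2/26) + 3·(2/26) + 6·(3/26) = 14/13.
E[S | T = 4] = (14/13) / (5/13) = 14/5.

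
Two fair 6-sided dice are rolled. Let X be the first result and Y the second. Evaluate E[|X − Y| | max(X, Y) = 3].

6/5

Outcomes with max(X, Y) = 3: (1,3), (2,3), (3,1), (3,2), (3,3), each with probability 1/36.
E[|X − Y| | max(X, Y) = 3] = (2 + 1 + 2 + 1 + 0) / 5 = 6/5.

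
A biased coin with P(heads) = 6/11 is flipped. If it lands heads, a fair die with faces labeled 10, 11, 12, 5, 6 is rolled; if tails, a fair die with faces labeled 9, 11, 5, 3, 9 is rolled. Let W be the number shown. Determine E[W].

449/55

E[W | heads] = (10+11+12+5+6)/5 = 44/5.
E[W | tails] = (9+11+5+3+9)/5 = 37/5.
By the law of total expectation,
E[W] = (6/11)·(44/5) + (5/11)·(37/5) = 449/55.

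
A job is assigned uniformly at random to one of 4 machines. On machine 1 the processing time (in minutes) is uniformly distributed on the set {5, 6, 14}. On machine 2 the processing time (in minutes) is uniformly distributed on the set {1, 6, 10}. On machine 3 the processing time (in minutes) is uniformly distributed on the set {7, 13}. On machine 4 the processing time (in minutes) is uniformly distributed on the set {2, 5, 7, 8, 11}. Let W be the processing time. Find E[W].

E[W | machine 1] = (5+6+14)/3 = 25/3.
E[W | machine 2] = (1+6+10)/3 = 17/3.
E[W | machine 3] = (7+13)/2 = 10.
E[W | machine 4] = (2+5+7+8+11)/5 = 33/5.
E[W] = (1/4)·(25/3) + (1/4)·(17/3) + (1/4)·(10) + (1/4)·(33/5) = 153/20.

153/20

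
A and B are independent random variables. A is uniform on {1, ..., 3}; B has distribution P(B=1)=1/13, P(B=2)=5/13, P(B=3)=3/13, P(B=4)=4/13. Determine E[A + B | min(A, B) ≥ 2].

65/12

P(min(A, B) ≥ 2) = 8/13.
Summing (A+B)·P(x,y) over outcomes with min(A, B) ≥ 2 gives 10/3.
E[A + B | min(A, B) ≥ 2] = (10/3) / (8/13) = 65/12.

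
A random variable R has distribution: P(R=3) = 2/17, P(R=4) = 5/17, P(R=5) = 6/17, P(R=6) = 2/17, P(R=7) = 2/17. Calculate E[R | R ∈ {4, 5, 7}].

P(R ∈ {4, 5, 7}) = 13/17.
Σ over the event: 4·5/17 + 5·6/17 + 7·2/17 = 64/17.
E[R | R ∈ {4, 5, 7}] = (64/17) / (13/17) = 64/13.

64/13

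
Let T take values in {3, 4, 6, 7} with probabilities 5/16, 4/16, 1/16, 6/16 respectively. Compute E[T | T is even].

22/5

P(T is even) = 5/16.
Σ over the event: 4·1/4 + 6·1/16 = 11/8.
E[T | T is even] = (11/8) / (5/16) = 22/5.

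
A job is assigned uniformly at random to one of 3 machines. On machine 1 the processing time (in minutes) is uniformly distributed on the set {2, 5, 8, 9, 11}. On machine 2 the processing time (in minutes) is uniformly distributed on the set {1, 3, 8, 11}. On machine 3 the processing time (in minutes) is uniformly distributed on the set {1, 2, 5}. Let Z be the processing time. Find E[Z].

E[Z | machine 1] = (2+5+8+9+11)/5 = 7.
E[Z | machine 2] = (1+3+8+11)/4 = 23/4.
E[Z | machine 3] = (1+2+5)/3 = 8/3.
E[Z] = (1/3)·(7) + (1/3)·(23/4) + (1/3)·(8/3) = 185/36.

185/36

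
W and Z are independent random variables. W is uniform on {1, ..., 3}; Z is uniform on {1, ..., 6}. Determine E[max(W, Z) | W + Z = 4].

Outcomes with W + Z = 4: (1,3), (2,2), (3,1), each with probability 1/18.
E[max(W, Z) | W + Z = 4] = (3 + 2 + 3) / 3 = 8/3.

8/3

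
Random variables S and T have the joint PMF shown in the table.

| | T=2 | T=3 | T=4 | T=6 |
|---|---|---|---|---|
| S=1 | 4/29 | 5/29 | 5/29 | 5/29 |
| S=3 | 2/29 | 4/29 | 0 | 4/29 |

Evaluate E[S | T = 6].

17/9

P(T = 6) = 9/29.
Σ S·P over the event = 1·(5/29) + 3·(4/29) = 17/29.
E[S | T = 6] = (17/29) / (9/29) = 17/9.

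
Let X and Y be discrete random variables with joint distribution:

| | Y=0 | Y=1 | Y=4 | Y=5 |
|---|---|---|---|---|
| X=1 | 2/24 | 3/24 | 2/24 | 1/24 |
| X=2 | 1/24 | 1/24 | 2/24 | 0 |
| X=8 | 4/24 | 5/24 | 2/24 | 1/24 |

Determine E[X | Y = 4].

P(Y = 4) = 1/4.
Σ X·P over the event = 1·(2/24) + 2·(2/24) + 8·(2/24) = 11/12.
E[X | Y = 4] = (11/12) / (1/4) = 11/3.

11/3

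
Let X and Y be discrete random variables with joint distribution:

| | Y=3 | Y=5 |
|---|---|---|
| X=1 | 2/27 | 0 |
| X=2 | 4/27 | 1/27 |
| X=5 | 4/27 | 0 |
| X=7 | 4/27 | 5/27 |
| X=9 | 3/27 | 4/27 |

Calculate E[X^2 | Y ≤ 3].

557/17

P(Y ≤ 3) = 17/27.
Σ X^2·P over the event = 1·(2/27) + 4·(4/27) + 25·(4/27) + 49·(4/27) + 81·(3/27) = 557/27.
E[X^2 | Y ≤ 3] = (557/27) / (17/27) = 557/17.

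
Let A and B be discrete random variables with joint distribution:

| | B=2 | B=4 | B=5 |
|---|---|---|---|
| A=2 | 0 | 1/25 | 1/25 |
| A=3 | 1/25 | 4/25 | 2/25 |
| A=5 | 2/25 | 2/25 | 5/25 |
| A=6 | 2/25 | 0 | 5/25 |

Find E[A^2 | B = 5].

327/13

P(B = 5) = 13/25.
Σ A^2·P over the event = 4·(1/25) + 9·(2/25) + 25·(5/25) + 36·(5/25) = 327/25.
E[A^2 | B = 5] = (327/25) / (13/25) = 327/13.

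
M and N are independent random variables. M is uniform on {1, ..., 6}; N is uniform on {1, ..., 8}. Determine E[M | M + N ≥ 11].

P(M + N ≥ 11) = 5/24.
Summing M·P(x,y) over outcomes with M + N ≥ 11 gives 25/24.
E[M | M + N ≥ 11] = (25/24) / (5/24) = 5.

5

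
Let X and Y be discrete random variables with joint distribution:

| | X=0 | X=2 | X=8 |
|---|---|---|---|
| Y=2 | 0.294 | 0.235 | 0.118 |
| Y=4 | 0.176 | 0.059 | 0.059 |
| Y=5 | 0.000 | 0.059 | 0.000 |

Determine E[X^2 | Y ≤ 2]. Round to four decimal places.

13.1252

P(Y ≤ 2) = 0.647.
Σ X^2·P over the event = 0·(0.294) + 4·(0.235) + 64·(0.118) = 8.492.
E[X^2 | Y ≤ 2] = (8.492) / (0.647) = 13.1252.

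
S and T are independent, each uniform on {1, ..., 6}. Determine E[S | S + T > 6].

P(S + T > 6) = 7/12.
Summing S·P(x,y) over outcomes with S + T > 6 gives 91/36.
E[S | S + T > 6] = (91/36) / (7/12) = 13/3.

13/3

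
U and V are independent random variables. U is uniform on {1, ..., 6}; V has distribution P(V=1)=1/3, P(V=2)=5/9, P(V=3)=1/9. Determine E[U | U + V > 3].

P(U + V > 3) = 43/54.
Summing U·P(x,y) over outcomes with U + V > 3 gives 175/54.
E[U | U + V > 3] = (175/54) / (43/54) = 175/43.

175/43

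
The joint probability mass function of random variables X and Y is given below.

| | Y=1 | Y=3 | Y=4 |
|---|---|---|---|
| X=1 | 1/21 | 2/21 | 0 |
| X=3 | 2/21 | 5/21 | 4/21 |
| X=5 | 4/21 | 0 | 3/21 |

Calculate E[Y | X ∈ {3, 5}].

49/18

P(X ∈ {3, 5}) = 6/7.
Σ Y·P over the event = 1·(2/21) + 3·(5/21) + 4·(4/21) + 1·(4/21) + 4·(3/21) = 7/3.
E[Y | X ∈ {3, 5}] = (7/3) / (6/7) = 49/18.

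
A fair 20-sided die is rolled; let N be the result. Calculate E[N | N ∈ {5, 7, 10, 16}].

19/2

P(N ∈ {5, 7, 10, 16}) = 1/5.
Σ over the event: 5·1/20 + 7·1/20 + 10·1/20 + 16·1/20 = 19/10.
E[N | N ∈ {5, 7, 10, 16}] = (19/10) / (1/5) = 19/2.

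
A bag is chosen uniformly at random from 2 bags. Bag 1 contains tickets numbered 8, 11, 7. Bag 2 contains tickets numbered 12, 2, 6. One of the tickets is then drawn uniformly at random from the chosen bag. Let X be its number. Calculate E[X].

E[X | bag 1] = (8+11+7)/3 = 26/3.
E[X | bag 2] = (12+2+6)/3 = 20/3.
E[X] = (1/2)·(26/3) + (1/2)·(20/3) = 23/3.

23/3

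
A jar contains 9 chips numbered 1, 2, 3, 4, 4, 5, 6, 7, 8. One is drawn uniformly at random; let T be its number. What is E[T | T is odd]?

4

P(T is odd) = 4/9.
Σ over the event: 1·1/9 + 3·1/9 + 5·1/9 + 7·1/9 = 16/9.
E[T | T is odd] = (16/9) / (4/9) = 4.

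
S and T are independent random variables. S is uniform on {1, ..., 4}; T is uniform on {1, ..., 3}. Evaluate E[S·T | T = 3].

15/2

Outcomes with T = 3: (1,3), (2,3), (3,3), (4,3), each with probability 1/12.
E[S·T | T = 3] = (3 + 6 + 9 + 12) / 4 = 15/2.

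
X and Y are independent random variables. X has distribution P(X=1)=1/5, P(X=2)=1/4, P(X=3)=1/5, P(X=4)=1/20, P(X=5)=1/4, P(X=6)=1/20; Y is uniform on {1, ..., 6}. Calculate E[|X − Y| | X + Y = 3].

1

P(X + Y = 3) = 3/40.
Summing |X−Y|·P(x,y) over outcomes with X + Y = 3 gives 3/40.
E[|X − Y| | X + Y = 3] = (3/40) / (3/40) = 1.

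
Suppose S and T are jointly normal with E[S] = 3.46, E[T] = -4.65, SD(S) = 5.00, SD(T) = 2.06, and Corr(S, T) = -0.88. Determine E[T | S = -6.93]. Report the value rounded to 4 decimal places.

-0.8830

For a bivariate normal, E[T | S=x] = μ_T + ρ·(σ_T/σ_S)·(x − μ_S).
E[T | S=-6.93] = -4.65 + (-0.88)·(2.06/5.00)·(-6.93 − (3.46)) = -4.65 + (-0.36256)·(-10.39) = -0.8830.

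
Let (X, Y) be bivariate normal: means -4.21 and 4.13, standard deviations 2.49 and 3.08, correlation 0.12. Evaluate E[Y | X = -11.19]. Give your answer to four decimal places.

3.0939

For a bivariate normal, E[Y | X=x] = μ_Y + ρ·(σ_Y/σ_X)·(x − μ_X).
E[Y | X=-11.19] = 4.13 + (0.12)·(3.08/2.49)·(-11.19 − (-4.21)) = 4.13 + (0.148434)·(-6.98) = 3.0939.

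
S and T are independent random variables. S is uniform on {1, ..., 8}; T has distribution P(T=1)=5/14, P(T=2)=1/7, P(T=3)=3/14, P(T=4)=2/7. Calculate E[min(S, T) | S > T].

28/13

P(S > T) = 39/56.
Summing min(S,T)·P(x,y) over outcomes with S > T gives 3/2.
E[min(S, T) | S > T] = (3/2) / (39/56) = 28/13.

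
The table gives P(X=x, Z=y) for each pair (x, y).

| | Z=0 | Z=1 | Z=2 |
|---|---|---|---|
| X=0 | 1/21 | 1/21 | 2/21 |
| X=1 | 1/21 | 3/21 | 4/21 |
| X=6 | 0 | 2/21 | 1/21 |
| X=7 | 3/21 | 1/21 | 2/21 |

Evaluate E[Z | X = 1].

P(X = 1) = 8/21.
Σ Z·P over the event = 0·(1/21) + 1·(3/21) + 2·(4/21) = 11/21.
E[Z | X = 1] = (11/21) / (8/21) = 11/8.

11/8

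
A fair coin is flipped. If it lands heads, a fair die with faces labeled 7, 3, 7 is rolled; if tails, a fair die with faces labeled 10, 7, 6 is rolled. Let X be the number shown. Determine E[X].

20/3

E[X | heads] = (7+3+7)/3 = 17/3.
E[X | tails] = (10+7+6)/3 = 23/3.
By the law of total expectation,
E[X] = (1/2)·(17/3) + (1/2)·(23/3) = 20/3.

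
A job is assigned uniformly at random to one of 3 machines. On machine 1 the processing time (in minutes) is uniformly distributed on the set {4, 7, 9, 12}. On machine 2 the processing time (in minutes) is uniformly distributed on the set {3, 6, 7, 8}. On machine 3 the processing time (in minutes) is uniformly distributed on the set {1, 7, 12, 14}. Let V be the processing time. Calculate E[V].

E[V | machine 1] = (4+7+9+12)/4 = 8.
E[V | machine 2] = (3+6+7+8)/4 = 6.
E[V | machine 3] = (1+7+12+14)/4 = 17/2.
E[V] = (1/3)·(8) + (1/3)·(6) + (1/3)·(17/2) = 15/2.

15/2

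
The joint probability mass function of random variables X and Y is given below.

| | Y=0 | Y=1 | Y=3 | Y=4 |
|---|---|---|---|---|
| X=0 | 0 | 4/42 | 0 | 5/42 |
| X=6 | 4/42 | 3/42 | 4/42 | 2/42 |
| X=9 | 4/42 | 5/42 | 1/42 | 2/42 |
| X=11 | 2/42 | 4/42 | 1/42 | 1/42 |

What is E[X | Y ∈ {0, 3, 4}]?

167/26

P(Y ∈ {0, 3, 4}) = 13/21.
Summing X·P(X=x,Y=y) over the conditioning event gives 167/42.
E[X | Y ∈ {0, 3, 4}] = (167/42) / (13/21) = 167/26.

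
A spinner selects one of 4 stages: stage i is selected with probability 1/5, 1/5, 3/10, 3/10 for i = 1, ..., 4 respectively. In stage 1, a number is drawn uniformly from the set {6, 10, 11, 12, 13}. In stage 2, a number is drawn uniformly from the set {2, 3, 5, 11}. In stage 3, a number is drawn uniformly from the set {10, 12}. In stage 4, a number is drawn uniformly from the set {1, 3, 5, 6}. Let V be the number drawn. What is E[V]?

E[V | stage 1] = (6+10+11+12+13)/5 = 52/5.
E[V | stage 2] = (2+3+5+11)/4 = 21/4.
E[V | stage 3] = (10+12)/2 = 11.
E[V | stage 4] = (1+3+5+6)/4 = 15/4.
By the law of total expectation,
E[V] = (1/5)·(52/5) + (1/5)·(21/4) + (3/10)·(11) + (3/10)·(15/4) = 1511/200.

1511/200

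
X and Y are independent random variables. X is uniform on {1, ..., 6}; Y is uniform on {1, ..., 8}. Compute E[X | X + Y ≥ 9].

13/3

P(X + Y ≥ 9) = 7/16.
Summing X·P(x,y) over outcomes with X + Y ≥ 9 gives 91/48.
E[X | X + Y ≥ 9] = (91/48) / (7/16) = 13/3.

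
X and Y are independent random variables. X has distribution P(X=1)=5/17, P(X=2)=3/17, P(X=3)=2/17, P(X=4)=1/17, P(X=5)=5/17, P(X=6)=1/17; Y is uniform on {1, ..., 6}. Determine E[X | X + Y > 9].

P(X + Y > 9) = 7/51.
Summing X·P(x,y) over outcomes with X + Y > 9 gives 12/17.
E[X | X + Y > 9] = (12/17) / (7/51) = 36/7.

36/7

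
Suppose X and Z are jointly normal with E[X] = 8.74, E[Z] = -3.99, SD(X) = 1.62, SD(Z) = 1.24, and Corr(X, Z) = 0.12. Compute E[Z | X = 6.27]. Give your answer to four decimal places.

E[Z | X=x] = μ_Z + ρ(σ_Z/σ_X)(x − μ_X) for jointly normal variables.
E[Z | X=6.27] = -3.99 + (0.12)·(1.24/1.62)·(6.27 − (8.74)) = -3.99 + (0.091852)·(-2.47) = -4.2169.

-4.2169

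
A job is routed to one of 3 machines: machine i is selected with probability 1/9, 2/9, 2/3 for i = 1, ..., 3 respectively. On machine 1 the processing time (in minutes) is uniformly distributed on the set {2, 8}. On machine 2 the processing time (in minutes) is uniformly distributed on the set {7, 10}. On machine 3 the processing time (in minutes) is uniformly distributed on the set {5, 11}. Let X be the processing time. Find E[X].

E[X | machine 1] = (2+8)/2 = 5.
E[X | machine 2] = (7+10)/2 = 17/2.
E[X | machine 3] = (5+11)/2 = 8.
E[X] = (1/9)·(5) + (2/9)·(17/2) + (2/3)·(8) = 70/9.

70/9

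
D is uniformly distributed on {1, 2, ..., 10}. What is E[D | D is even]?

Given D is even, D is equally likely to be any of {2, 4, 6, 8, 10}.
E[D | D is even] = (2 + 4 + 6 + 8 + 10) / 5 = 6.

6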